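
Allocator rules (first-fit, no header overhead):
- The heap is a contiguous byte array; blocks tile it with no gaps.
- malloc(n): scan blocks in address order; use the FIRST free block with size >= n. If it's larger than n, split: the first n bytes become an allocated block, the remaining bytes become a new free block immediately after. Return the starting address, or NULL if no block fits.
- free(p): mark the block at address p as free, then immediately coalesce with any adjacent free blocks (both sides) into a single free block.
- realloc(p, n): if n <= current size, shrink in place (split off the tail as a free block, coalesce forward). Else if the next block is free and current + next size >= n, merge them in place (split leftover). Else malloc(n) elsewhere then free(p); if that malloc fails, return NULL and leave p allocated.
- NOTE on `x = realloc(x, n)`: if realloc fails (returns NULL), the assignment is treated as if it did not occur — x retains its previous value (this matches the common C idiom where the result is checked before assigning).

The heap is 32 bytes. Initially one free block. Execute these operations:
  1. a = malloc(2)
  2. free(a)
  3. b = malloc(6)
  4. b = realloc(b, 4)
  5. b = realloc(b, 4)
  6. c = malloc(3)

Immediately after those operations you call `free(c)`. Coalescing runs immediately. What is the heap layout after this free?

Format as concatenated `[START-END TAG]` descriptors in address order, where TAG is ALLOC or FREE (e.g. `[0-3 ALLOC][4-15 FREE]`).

Answer: [0-3 ALLOC][4-31 FREE]

Derivation:
Op 1: a = malloc(2) -> a = 0; heap: [0-1 ALLOC][2-31 FREE]
Op 2: free(a) -> (freed a); heap: [0-31 FREE]
Op 3: b = malloc(6) -> b = 0; heap: [0-5 ALLOC][6-31 FREE]
Op 4: b = realloc(b, 4) -> b = 0; heap: [0-3 ALLOC][4-31 FREE]
Op 5: b = realloc(b, 4) -> b = 0; heap: [0-3 ALLOC][4-31 FREE]
Op 6: c = malloc(3) -> c = 4; heap: [0-3 ALLOC][4-6 ALLOC][7-31 FREE]
free(c): c = 4 -> block [4-6 ALLOC]; mark free, coalesce with adjacent free neighbors -> [0-3 ALLOC][4-31 FREE]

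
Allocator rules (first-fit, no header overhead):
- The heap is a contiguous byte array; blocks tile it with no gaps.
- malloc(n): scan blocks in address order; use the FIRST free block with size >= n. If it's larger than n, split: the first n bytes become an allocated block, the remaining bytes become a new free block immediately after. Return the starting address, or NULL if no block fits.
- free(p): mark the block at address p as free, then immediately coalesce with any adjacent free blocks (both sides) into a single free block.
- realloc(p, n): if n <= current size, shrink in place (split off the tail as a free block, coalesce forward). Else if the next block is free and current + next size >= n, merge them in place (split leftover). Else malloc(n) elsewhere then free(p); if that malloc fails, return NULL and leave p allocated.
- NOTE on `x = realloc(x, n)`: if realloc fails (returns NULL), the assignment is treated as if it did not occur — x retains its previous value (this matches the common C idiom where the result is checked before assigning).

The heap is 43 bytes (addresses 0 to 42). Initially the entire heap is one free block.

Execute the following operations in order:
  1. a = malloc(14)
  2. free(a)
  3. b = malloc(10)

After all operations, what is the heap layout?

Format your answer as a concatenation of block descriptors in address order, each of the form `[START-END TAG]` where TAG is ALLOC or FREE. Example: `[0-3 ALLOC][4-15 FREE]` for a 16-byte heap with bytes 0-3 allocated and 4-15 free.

Op 1: a = malloc(14) -> a = 0; heap: [0-13 ALLOC][14-42 FREE]
Op 2: free(a) -> (freed a); heap: [0-42 FREE]
Op 3: b = malloc(10) -> b = 0; heap: [0-9 ALLOC][10-42 FREE]

Answer: [0-9 ALLOC][10-42 FREE]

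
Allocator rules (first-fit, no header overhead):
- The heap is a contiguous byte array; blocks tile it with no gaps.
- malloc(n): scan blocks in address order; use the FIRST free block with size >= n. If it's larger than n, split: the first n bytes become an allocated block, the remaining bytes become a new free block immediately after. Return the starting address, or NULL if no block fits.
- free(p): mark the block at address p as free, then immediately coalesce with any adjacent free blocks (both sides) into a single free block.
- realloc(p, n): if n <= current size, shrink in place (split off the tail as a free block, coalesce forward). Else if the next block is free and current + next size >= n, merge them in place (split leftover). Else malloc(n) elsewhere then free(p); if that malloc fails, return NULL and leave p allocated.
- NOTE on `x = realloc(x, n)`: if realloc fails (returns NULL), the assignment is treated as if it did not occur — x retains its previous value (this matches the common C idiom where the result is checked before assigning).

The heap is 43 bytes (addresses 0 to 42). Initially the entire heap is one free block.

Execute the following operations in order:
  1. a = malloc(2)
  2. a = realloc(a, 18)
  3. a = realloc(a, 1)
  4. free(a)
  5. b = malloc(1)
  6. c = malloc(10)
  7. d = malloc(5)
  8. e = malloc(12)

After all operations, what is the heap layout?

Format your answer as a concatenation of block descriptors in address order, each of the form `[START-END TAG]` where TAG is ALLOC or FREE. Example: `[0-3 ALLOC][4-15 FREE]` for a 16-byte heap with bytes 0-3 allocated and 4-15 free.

Op 1: a = malloc(2) -> a = 0; heap: [0-1 ALLOC][2-42 FREE]
Op 2: a = realloc(a, 18) -> a = 0; heap: [0-17 ALLOC][18-42 FREE]
Op 3: a = realloc(a, 1) -> a = 0; heap: [0-0 ALLOC][1-42 FREE]
Op 4: free(a) -> (freed a); heap: [0-42 FREE]
Op 5: b = malloc(1) -> b = 0; heap: [0-0 ALLOC][1-42 FREE]
Op 6: c = malloc(10) -> c = 1; heap: [0-0 ALLOC][1-10 ALLOC][11-42 FREE]
Op 7: d = malloc(5) -> d = 11; heap: [0-0 ALLOC][1-10 ALLOC][11-15 ALLOC][16-42 FREE]
Op 8: e = malloc(12) -> e = 16; heap: [0-0 ALLOC][1-10 ALLOC][11-15 ALLOC][16-27 ALLOC][28-42 FREE]

Answer: [0-0 ALLOC][1-10 ALLOC][11-15 ALLOC][16-27 ALLOC][28-42 FREE]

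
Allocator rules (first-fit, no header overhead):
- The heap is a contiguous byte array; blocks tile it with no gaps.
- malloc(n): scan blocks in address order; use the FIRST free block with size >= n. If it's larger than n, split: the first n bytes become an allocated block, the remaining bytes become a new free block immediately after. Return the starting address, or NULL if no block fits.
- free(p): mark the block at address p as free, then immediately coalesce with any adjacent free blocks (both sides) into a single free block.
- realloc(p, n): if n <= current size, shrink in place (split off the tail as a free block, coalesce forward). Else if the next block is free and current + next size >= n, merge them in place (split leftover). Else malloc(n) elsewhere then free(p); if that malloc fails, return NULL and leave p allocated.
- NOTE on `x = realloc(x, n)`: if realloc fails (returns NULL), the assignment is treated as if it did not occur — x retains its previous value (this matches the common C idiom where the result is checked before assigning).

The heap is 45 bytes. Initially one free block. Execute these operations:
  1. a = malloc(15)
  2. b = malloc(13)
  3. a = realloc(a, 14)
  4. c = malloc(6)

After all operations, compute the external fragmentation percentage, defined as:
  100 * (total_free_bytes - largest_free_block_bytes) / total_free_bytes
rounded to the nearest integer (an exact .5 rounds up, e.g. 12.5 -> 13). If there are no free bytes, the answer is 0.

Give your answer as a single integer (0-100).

Answer: 8

Derivation:
Op 1: a = malloc(15) -> a = 0; heap: [0-14 ALLOC][15-44 FREE]
Op 2: b = malloc(13) -> b = 15; heap: [0-14 ALLOC][15-27 ALLOC][28-44 FREE]
Op 3: a = realloc(a, 14) -> a = 0; heap: [0-13 ALLOC][14-14 FREE][15-27 ALLOC][28-44 FREE]
Op 4: c = malloc(6) -> c = 28; heap: [0-13 ALLOC][14-14 FREE][15-27 ALLOC][28-33 ALLOC][34-44 FREE]
Free blocks: [1 11] total_free=12 largest=11 -> 100*(12-11)/12 = 100/12 ≈ 8.333 -> rounds to 8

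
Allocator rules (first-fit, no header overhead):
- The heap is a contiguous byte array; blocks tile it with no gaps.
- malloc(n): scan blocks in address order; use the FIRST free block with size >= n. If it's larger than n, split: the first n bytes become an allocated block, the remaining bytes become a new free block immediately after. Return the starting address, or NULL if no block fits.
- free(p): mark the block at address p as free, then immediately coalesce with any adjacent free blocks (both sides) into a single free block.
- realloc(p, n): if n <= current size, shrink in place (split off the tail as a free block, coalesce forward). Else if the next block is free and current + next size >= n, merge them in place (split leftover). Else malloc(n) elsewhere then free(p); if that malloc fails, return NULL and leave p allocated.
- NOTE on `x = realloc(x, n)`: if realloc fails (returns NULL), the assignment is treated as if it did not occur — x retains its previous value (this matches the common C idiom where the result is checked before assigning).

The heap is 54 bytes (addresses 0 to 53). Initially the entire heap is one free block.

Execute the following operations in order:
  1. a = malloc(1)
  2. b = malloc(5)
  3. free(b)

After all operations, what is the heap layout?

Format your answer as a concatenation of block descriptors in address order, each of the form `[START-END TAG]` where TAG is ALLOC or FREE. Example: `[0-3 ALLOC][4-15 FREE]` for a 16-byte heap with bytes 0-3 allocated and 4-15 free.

Answer: [0-0 ALLOC][1-53 FREE]

Derivation:
Op 1: a = malloc(1) -> a = 0; heap: [0-0 ALLOC][1-53 FREE]
Op 2: b = malloc(5) -> b = 1; heap: [0-0 ALLOC][1-5 ALLOC][6-53 FREE]
Op 3: free(b) -> (freed b); heap: [0-0 ALLOC][1-53 FREE]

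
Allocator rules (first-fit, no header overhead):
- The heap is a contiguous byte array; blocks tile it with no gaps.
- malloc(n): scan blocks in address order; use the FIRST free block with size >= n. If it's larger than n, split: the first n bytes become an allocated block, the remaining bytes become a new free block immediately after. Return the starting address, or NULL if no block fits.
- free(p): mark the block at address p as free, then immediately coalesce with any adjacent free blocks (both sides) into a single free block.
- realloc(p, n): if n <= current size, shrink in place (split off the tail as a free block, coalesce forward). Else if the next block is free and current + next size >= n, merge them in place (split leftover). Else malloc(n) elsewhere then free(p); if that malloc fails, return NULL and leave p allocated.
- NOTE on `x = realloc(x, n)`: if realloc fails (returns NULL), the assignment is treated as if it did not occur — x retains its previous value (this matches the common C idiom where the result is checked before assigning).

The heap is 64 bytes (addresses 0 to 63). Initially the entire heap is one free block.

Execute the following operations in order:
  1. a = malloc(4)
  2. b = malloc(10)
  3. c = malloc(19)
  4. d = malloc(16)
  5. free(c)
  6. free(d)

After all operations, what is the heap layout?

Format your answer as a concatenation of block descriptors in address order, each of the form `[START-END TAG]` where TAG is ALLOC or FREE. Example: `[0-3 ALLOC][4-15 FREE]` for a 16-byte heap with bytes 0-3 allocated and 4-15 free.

Op 1: a = malloc(4) -> a = 0; heap: [0-3 ALLOC][4-63 FREE]
Op 2: b = malloc(10) -> b = 4; heap: [0-3 ALLOC][4-13 ALLOC][14-63 FREE]
Op 3: c = malloc(19) -> c = 14; heap: [0-3 ALLOC][4-13 ALLOC][14-32 ALLOC][33-63 FREE]
Op 4: d = malloc(16) -> d = 33; heap: [0-3 ALLOC][4-13 ALLOC][14-32 ALLOC][33-48 ALLOC][49-63 FREE]
Op 5: free(c) -> (freed c); heap: [0-3 ALLOC][4-13 ALLOC][14-32 FREE][33-48 ALLOC][49-63 FREE]
Op 6: free(d) -> (freed d); heap: [0-3 ALLOC][4-13 ALLOC][14-63 FREE]

Answer: [0-3 ALLOC][4-13 ALLOC][14-63 FREE]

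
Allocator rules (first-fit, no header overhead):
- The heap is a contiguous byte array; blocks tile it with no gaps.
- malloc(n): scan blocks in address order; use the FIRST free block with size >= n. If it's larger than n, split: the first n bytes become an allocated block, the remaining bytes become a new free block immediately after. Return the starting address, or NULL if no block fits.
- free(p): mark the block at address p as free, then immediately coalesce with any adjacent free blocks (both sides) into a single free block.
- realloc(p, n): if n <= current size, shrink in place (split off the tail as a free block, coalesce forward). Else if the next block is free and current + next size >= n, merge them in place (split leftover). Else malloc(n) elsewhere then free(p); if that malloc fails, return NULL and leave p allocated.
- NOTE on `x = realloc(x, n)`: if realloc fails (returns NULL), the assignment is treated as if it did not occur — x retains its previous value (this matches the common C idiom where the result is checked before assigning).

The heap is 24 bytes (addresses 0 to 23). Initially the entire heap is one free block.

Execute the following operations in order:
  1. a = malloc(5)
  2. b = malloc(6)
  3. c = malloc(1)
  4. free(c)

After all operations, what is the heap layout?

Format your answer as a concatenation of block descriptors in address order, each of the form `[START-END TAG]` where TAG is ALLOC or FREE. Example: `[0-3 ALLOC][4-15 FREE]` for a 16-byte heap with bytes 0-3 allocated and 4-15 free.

Op 1: a = malloc(5) -> a = 0; heap: [0-4 ALLOC][5-23 FREE]
Op 2: b = malloc(6) -> b = 5; heap: [0-4 ALLOC][5-10 ALLOC][11-23 FREE]
Op 3: c = malloc(1) -> c = 11; heap: [0-4 ALLOC][5-10 ALLOC][11-11 ALLOC][12-23 FREE]
Op 4: free(c) -> (freed c); heap: [0-4 ALLOC][5-10 ALLOC][11-23 FREE]

Answer: [0-4 ALLOC][5-10 ALLOC][11-23 FREE]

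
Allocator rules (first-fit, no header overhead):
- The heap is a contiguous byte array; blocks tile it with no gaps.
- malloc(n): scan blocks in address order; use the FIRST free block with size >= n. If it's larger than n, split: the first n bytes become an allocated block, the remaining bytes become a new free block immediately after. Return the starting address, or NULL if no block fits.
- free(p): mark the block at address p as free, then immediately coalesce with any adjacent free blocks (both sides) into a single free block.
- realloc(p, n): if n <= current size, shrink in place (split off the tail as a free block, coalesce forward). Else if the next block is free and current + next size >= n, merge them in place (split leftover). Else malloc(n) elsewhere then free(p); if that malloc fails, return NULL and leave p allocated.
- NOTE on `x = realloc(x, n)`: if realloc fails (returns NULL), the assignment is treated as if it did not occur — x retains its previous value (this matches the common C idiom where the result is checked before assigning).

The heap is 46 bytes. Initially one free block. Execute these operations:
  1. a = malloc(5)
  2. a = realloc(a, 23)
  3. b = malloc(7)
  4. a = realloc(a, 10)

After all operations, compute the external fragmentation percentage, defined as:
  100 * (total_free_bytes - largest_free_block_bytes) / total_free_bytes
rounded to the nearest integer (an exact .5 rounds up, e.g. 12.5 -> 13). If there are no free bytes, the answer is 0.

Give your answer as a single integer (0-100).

Op 1: a = malloc(5) -> a = 0; heap: [0-4 ALLOC][5-45 FREE]
Op 2: a = realloc(a, 23) -> a = 0; heap: [0-22 ALLOC][23-45 FREE]
Op 3: b = malloc(7) -> b = 23; heap: [0-22 ALLOC][23-29 ALLOC][30-45 FREE]
Op 4: a = realloc(a, 10) -> a = 0; heap: [0-9 ALLOC][10-22 FREE][23-29 ALLOC][30-45 FREE]
Free blocks: [13 16] total_free=29 largest=16 -> 100*(29-16)/29 = 1300/29 ≈ 44.828 -> rounds to 45

Answer: 45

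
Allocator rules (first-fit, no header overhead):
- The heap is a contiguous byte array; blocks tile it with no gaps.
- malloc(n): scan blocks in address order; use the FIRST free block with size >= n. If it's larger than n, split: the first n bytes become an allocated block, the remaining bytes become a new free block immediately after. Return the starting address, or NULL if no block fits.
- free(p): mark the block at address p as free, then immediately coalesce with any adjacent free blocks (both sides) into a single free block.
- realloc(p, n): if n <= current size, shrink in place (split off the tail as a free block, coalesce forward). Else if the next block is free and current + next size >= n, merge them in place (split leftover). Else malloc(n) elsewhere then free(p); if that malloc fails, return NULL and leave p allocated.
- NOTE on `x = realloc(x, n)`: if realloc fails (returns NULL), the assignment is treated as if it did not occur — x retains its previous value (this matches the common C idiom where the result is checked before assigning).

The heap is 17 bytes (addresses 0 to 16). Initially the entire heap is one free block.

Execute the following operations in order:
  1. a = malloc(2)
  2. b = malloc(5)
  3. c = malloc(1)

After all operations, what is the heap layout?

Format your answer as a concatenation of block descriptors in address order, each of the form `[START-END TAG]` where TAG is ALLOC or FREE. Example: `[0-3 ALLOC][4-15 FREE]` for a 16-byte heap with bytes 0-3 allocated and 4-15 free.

Op 1: a = malloc(2) -> a = 0; heap: [0-1 ALLOC][2-16 FREE]
Op 2: b = malloc(5) -> b = 2; heap: [0-1 ALLOC][2-6 ALLOC][7-16 FREE]
Op 3: c = malloc(1) -> c = 7; heap: [0-1 ALLOC][2-6 ALLOC][7-7 ALLOC][8-16 FREE]

Answer: [0-1 ALLOC][2-6 ALLOC][7-7 ALLOC][8-16 FREE]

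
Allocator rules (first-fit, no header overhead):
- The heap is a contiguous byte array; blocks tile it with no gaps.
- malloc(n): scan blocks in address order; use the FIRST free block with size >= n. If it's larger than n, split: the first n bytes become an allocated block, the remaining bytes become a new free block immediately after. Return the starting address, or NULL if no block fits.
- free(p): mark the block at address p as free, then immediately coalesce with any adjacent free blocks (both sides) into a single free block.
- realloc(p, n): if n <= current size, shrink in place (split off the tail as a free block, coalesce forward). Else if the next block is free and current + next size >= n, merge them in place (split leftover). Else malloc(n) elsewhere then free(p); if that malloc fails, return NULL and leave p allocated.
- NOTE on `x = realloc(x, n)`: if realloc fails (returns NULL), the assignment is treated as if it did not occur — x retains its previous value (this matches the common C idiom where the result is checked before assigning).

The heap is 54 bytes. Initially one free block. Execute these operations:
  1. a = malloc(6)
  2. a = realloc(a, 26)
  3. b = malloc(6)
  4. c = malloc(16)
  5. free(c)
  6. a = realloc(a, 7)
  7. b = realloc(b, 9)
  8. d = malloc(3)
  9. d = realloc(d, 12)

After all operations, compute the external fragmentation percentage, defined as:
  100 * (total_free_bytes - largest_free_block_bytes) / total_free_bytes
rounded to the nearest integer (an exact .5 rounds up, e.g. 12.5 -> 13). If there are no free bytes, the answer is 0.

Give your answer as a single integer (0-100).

Answer: 27

Derivation:
Op 1: a = malloc(6) -> a = 0; heap: [0-5 ALLOC][6-53 FREE]
Op 2: a = realloc(a, 26) -> a = 0; heap: [0-25 ALLOC][26-53 FREE]
Op 3: b = malloc(6) -> b = 26; heap: [0-25 ALLOC][26-31 ALLOC][32-53 FREE]
Op 4: c = malloc(16) -> c = 32; heap: [0-25 ALLOC][26-31 ALLOC][32-47 ALLOC][48-53 FREE]
Op 5: free(c) -> (freed c); heap: [0-25 ALLOC][26-31 ALLOC][32-53 FREE]
Op 6: a = realloc(a, 7) -> a = 0; heap: [0-6 ALLOC][7-25 FREE][26-31 ALLOC][32-53 FREE]
Op 7: b = realloc(b, 9) -> b = 26; heap: [0-6 ALLOC][7-25 FREE][26-34 ALLOC][35-53 FREE]
Op 8: d = malloc(3) -> d = 7; heap: [0-6 ALLOC][7-9 ALLOC][10-25 FREE][26-34 ALLOC][35-53 FREE]
Op 9: d = realloc(d, 12) -> d = 7; heap: [0-6 ALLOC][7-18 ALLOC][19-25 FREE][26-34 ALLOC][35-53 FREE]
Free blocks: [7 19] total_free=26 largest=19 -> 100*(26-19)/26 = 700/26 ≈ 26.923 -> rounds to 27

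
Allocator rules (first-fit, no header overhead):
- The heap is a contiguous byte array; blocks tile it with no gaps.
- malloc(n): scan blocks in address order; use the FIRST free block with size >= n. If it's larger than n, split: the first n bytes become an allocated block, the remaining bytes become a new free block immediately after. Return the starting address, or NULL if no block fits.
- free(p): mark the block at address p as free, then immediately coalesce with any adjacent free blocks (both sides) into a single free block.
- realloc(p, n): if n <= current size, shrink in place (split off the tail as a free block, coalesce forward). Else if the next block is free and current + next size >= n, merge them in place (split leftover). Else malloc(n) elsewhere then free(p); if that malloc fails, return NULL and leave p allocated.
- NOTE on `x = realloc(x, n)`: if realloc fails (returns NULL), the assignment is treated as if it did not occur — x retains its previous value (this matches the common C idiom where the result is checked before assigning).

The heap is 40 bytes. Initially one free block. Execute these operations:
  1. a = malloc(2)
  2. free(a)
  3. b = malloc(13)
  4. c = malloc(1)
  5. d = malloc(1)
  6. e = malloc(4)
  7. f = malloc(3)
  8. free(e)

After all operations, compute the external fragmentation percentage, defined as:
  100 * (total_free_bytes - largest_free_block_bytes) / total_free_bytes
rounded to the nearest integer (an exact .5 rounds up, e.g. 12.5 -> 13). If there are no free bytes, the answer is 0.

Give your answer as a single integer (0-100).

Op 1: a = malloc(2) -> a = 0; heap: [0-1 ALLOC][2-39 FREE]
Op 2: free(a) -> (freed a); heap: [0-39 FREE]
Op 3: b = malloc(13) -> b = 0; heap: [0-12 ALLOC][13-39 FREE]
Op 4: c = malloc(1) -> c = 13; heap: [0-12 ALLOC][13-13 ALLOC][14-39 FREE]
Op 5: d = malloc(1) -> d = 14; heap: [0-12 ALLOC][13-13 ALLOC][14-14 ALLOC][15-39 FREE]
Op 6: e = malloc(4) -> e = 15; heap: [0-12 ALLOC][13-13 ALLOC][14-14 ALLOC][15-18 ALLOC][19-39 FREE]
Op 7: f = malloc(3) -> f = 19; heap: [0-12 ALLOC][13-13 ALLOC][14-14 ALLOC][15-18 ALLOC][19-21 ALLOC][22-39 FREE]
Op 8: free(e) -> (freed e); heap: [0-12 ALLOC][13-13 ALLOC][14-14 ALLOC][15-18 FREE][19-21 ALLOC][22-39 FREE]
Free blocks: [4 18] total_free=22 largest=18 -> 100*(22-18)/22 = 400/22 ≈ 18.182 -> rounds to 18

Answer: 18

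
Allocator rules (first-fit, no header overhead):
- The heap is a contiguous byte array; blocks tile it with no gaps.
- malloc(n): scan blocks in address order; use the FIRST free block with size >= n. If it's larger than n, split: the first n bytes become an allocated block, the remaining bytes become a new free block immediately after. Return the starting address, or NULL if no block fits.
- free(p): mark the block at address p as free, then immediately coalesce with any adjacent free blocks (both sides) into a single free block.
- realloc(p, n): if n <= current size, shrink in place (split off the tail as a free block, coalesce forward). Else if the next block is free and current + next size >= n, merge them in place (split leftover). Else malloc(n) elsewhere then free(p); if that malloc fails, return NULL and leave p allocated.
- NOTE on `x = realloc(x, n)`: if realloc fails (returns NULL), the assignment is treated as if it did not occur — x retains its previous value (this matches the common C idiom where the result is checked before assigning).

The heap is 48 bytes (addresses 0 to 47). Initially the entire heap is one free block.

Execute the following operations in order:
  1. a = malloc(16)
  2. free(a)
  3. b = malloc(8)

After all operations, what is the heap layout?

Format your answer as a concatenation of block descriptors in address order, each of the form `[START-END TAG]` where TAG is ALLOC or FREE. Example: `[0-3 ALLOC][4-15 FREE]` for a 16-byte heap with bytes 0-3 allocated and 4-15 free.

Op 1: a = malloc(16) -> a = 0; heap: [0-15 ALLOC][16-47 FREE]
Op 2: free(a) -> (freed a); heap: [0-47 FREE]
Op 3: b = malloc(8) -> b = 0; heap: [0-7 ALLOC][8-47 FREE]

Answer: [0-7 ALLOC][8-47 FREE]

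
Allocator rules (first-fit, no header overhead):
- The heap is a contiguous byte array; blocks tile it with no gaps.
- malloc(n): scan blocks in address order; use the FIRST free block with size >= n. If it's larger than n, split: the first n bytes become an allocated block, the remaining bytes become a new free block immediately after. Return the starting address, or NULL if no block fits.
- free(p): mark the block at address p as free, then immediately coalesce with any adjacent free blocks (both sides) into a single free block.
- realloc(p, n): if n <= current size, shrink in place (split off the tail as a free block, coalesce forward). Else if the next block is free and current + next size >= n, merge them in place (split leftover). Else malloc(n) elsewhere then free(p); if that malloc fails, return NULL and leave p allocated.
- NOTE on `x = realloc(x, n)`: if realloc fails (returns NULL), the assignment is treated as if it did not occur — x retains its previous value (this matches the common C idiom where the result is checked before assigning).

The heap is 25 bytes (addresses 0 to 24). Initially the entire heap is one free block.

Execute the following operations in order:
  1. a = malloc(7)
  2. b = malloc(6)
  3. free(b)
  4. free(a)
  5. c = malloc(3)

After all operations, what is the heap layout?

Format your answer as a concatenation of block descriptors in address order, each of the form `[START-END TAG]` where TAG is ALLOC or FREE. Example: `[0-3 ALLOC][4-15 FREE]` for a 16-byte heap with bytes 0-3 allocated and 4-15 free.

Answer: [0-2 ALLOC][3-24 FREE]

Derivation:
Op 1: a = malloc(7) -> a = 0; heap: [0-6 ALLOC][7-24 FREE]
Op 2: b = malloc(6) -> b = 7; heap: [0-6 ALLOC][7-12 ALLOC][13-24 FREE]
Op 3: free(b) -> (freed b); heap: [0-6 ALLOC][7-24 FREE]
Op 4: free(a) -> (freed a); heap: [0-24 FREE]
Op 5: c = malloc(3) -> c = 0; heap: [0-2 ALLOC][3-24 FREE]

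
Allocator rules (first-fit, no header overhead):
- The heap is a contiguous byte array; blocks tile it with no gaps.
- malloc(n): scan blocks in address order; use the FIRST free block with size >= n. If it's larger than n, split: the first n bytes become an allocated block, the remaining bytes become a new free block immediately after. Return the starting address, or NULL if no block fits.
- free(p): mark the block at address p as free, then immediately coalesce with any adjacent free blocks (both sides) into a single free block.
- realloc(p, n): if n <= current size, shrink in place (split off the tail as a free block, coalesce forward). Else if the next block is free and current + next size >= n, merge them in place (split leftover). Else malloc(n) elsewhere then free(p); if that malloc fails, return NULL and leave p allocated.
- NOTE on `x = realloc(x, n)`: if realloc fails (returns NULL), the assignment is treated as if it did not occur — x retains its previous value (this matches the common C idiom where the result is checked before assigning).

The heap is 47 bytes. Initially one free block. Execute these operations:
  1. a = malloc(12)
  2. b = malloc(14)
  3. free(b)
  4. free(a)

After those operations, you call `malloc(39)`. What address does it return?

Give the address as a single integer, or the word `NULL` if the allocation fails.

Op 1: a = malloc(12) -> a = 0; heap: [0-11 ALLOC][12-46 FREE]
Op 2: b = malloc(14) -> b = 12; heap: [0-11 ALLOC][12-25 ALLOC][26-46 FREE]
Op 3: free(b) -> (freed b); heap: [0-11 ALLOC][12-46 FREE]
Op 4: free(a) -> (freed a); heap: [0-46 FREE]
malloc(39): first-fit scan over [0-46 FREE] -> 0

Answer: 0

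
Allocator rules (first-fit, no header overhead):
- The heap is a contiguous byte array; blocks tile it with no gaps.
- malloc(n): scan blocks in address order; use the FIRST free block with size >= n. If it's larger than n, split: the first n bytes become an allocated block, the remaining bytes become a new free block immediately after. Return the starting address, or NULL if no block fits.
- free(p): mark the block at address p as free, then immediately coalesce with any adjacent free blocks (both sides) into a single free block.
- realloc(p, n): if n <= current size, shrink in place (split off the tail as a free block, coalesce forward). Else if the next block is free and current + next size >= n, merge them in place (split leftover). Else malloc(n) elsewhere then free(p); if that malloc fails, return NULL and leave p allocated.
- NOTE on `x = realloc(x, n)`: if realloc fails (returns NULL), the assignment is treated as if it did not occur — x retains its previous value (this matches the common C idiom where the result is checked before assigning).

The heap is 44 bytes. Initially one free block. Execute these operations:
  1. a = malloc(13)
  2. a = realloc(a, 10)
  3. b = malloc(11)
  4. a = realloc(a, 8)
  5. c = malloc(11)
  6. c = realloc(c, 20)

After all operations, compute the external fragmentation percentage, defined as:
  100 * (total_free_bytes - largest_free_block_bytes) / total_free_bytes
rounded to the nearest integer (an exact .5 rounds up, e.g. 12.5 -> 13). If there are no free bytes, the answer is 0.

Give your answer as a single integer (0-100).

Answer: 40

Derivation:
Op 1: a = malloc(13) -> a = 0; heap: [0-12 ALLOC][13-43 FREE]
Op 2: a = realloc(a, 10) -> a = 0; heap: [0-9 ALLOC][10-43 FREE]
Op 3: b = malloc(11) -> b = 10; heap: [0-9 ALLOC][10-20 ALLOC][21-43 FREE]
Op 4: a = realloc(a, 8) -> a = 0; heap: [0-7 ALLOC][8-9 FREE][10-20 ALLOC][21-43 FREE]
Op 5: c = malloc(11) -> c = 21; heap: [0-7 ALLOC][8-9 FREE][10-20 ALLOC][21-31 ALLOC][32-43 FREE]
Op 6: c = realloc(c, 20) -> c = 21; heap: [0-7 ALLOC][8-9 FREE][10-20 ALLOC][21-40 ALLOC][41-43 FREE]
Free blocks: [2 3] total_free=5 largest=3 -> 100*(5-3)/5 = 200/5 = 40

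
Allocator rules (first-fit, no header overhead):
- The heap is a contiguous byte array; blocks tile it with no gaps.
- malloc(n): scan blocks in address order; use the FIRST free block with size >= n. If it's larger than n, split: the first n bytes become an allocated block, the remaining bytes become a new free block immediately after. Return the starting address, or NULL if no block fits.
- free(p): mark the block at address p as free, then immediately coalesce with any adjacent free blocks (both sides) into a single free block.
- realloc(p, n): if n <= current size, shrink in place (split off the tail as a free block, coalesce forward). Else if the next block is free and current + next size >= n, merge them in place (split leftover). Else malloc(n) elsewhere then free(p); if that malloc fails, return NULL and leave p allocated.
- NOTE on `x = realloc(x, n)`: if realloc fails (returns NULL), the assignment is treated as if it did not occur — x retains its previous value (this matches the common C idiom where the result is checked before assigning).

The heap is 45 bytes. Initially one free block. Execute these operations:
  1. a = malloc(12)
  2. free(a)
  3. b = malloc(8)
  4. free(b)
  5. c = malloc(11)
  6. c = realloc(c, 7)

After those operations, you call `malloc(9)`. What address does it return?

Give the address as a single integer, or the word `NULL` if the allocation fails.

Op 1: a = malloc(12) -> a = 0; heap: [0-11 ALLOC][12-44 FREE]
Op 2: free(a) -> (freed a); heap: [0-44 FREE]
Op 3: b = malloc(8) -> b = 0; heap: [0-7 ALLOC][8-44 FREE]
Op 4: free(b) -> (freed b); heap: [0-44 FREE]
Op 5: c = malloc(11) -> c = 0; heap: [0-10 ALLOC][11-44 FREE]
Op 6: c = realloc(c, 7) -> c = 0; heap: [0-6 ALLOC][7-44 FREE]
malloc(9): first-fit scan over [0-6 ALLOC][7-44 FREE] -> 7

Answer: 7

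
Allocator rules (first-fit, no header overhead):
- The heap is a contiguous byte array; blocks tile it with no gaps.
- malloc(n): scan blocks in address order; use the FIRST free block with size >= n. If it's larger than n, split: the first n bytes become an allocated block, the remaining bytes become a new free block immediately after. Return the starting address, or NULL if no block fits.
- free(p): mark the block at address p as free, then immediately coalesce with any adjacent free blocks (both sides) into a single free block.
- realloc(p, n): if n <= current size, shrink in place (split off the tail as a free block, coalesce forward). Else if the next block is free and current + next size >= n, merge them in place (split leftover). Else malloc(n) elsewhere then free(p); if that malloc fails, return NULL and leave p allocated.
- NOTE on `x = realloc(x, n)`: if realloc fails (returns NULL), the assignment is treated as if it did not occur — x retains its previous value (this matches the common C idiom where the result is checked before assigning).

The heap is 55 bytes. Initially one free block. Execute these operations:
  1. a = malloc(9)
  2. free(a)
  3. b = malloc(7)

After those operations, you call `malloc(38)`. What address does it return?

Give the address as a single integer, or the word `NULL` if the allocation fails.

Answer: 7

Derivation:
Op 1: a = malloc(9) -> a = 0; heap: [0-8 ALLOC][9-54 FREE]
Op 2: free(a) -> (freed a); heap: [0-54 FREE]
Op 3: b = malloc(7) -> b = 0; heap: [0-6 ALLOC][7-54 FREE]
malloc(38): first-fit scan over [0-6 ALLOC][7-54 FREE] -> 7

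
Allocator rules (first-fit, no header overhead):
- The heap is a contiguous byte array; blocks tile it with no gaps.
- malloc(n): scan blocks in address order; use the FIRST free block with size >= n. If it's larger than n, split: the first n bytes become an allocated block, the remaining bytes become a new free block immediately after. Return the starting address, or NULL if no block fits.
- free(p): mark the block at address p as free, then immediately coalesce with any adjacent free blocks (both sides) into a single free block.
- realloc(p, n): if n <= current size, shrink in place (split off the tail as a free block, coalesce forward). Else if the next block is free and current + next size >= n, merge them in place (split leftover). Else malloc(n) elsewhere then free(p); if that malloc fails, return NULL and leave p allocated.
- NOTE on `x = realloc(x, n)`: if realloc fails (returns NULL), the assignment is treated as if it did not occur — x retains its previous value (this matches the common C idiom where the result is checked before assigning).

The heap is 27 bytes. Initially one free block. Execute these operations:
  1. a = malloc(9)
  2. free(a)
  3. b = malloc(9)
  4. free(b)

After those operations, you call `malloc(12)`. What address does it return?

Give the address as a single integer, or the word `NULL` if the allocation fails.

Answer: 0

Derivation:
Op 1: a = malloc(9) -> a = 0; heap: [0-8 ALLOC][9-26 FREE]
Op 2: free(a) -> (freed a); heap: [0-26 FREE]
Op 3: b = malloc(9) -> b = 0; heap: [0-8 ALLOC][9-26 FREE]
Op 4: free(b) -> (freed b); heap: [0-26 FREE]
malloc(12): first-fit scan over [0-26 FREE] -> 0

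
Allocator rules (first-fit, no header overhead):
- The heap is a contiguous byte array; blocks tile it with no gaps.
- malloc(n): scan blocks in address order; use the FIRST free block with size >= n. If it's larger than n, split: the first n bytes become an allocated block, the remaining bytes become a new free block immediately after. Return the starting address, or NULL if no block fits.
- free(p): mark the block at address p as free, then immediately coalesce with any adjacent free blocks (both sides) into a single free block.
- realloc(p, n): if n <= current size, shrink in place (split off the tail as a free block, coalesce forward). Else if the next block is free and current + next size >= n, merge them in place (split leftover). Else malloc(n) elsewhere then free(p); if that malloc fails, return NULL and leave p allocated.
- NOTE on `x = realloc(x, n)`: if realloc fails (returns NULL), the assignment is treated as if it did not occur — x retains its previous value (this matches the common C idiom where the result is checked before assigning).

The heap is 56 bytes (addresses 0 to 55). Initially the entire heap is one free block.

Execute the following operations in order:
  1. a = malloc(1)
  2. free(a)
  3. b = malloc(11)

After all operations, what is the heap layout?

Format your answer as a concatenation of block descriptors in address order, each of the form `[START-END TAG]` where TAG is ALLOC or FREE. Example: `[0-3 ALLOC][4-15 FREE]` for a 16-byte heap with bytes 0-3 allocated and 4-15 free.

Op 1: a = malloc(1) -> a = 0; heap: [0-0 ALLOC][1-55 FREE]
Op 2: free(a) -> (freed a); heap: [0-55 FREE]
Op 3: b = malloc(11) -> b = 0; heap: [0-10 ALLOC][11-55 FREE]

Answer: [0-10 ALLOC][11-55 FREE]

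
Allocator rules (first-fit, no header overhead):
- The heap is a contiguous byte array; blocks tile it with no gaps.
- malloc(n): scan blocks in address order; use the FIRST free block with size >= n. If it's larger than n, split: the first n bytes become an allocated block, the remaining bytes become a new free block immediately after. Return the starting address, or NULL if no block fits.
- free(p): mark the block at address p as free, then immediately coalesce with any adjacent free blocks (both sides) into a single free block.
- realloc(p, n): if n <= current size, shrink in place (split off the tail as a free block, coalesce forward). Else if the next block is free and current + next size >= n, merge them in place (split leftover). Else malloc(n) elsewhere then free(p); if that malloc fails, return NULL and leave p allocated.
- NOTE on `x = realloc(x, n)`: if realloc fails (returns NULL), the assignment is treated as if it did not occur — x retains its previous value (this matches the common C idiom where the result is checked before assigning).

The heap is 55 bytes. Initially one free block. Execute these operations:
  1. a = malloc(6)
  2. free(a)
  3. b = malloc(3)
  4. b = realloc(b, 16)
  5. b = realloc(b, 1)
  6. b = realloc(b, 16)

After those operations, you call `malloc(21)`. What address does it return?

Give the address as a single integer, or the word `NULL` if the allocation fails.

Op 1: a = malloc(6) -> a = 0; heap: [0-5 ALLOC][6-54 FREE]
Op 2: free(a) -> (freed a); heap: [0-54 FREE]
Op 3: b = malloc(3) -> b = 0; heap: [0-2 ALLOC][3-54 FREE]
Op 4: b = realloc(b, 16) -> b = 0; heap: [0-15 ALLOC][16-54 FREE]
Op 5: b = realloc(b, 1) -> b = 0; heap: [0-0 ALLOC][1-54 FREE]
Op 6: b = realloc(b, 16) -> b = 0; heap: [0-15 ALLOC][16-54 FREE]
malloc(21): first-fit scan over [0-15 ALLOC][16-54 FREE] -> 16

Answer: 16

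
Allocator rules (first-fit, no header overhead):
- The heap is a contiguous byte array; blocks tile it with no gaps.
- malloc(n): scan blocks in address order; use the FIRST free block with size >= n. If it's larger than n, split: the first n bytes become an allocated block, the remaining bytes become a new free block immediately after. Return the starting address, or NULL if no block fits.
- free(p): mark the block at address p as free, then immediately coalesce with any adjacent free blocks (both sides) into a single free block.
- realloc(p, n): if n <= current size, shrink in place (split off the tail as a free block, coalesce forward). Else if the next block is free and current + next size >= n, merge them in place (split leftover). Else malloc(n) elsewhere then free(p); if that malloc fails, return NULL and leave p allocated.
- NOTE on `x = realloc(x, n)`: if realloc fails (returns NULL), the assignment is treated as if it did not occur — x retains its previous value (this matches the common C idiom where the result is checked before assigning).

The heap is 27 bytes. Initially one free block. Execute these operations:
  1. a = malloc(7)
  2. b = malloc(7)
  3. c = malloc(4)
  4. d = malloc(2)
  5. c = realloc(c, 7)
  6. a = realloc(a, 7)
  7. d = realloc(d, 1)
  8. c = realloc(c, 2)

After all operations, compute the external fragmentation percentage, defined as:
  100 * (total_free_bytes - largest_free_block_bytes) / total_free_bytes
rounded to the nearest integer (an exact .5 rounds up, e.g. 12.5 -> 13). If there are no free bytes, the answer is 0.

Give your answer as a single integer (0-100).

Answer: 50

Derivation:
Op 1: a = malloc(7) -> a = 0; heap: [0-6 ALLOC][7-26 FREE]
Op 2: b = malloc(7) -> b = 7; heap: [0-6 ALLOC][7-13 ALLOC][14-26 FREE]
Op 3: c = malloc(4) -> c = 14; heap: [0-6 ALLOC][7-13 ALLOC][14-17 ALLOC][18-26 FREE]
Op 4: d = malloc(2) -> d = 18; heap: [0-6 ALLOC][7-13 ALLOC][14-17 ALLOC][18-19 ALLOC][20-26 FREE]
Op 5: c = realloc(c, 7) -> c = 20; heap: [0-6 ALLOC][7-13 ALLOC][14-17 FREE][18-19 ALLOC][20-26 ALLOC]
Op 6: a = realloc(a, 7) -> a = 0; heap: [0-6 ALLOC][7-13 ALLOC][14-17 FREE][18-19 ALLOC][20-26 ALLOC]
Op 7: d = realloc(d, 1) -> d = 18; heap: [0-6 ALLOC][7-13 ALLOC][14-17 FREE][18-18 ALLOC][19-19 FREE][20-26 ALLOC]
Op 8: c = realloc(c, 2) -> c = 20; heap: [0-6 ALLOC][7-13 ALLOC][14-17 FREE][18-18 ALLOC][19-19 FREE][20-21 ALLOC][22-26 FREE]
Free blocks: [4 1 5] total_free=10 largest=5 -> 100*(10-5)/10 = 500/10 = 50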